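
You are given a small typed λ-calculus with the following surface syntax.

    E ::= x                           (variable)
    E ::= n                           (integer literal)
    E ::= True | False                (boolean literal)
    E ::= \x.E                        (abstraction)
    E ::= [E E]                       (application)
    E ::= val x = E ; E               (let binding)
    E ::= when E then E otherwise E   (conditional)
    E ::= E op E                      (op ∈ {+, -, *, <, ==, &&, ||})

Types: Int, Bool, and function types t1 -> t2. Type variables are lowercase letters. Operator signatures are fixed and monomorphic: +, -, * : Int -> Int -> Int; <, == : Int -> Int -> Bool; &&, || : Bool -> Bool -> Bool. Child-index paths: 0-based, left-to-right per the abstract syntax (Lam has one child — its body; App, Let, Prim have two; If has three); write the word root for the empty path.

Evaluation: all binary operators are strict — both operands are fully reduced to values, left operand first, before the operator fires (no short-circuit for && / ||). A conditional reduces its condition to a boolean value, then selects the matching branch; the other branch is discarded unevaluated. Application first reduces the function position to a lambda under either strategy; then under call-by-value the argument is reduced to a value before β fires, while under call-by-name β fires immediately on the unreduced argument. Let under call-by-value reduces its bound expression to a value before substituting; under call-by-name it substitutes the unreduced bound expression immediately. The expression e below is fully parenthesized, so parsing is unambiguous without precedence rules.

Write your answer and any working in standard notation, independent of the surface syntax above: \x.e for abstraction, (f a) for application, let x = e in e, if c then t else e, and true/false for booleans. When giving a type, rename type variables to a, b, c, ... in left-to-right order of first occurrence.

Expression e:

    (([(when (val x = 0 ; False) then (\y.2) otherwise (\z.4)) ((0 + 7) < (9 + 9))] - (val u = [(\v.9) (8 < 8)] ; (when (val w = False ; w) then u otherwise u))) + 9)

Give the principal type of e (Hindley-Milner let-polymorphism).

Derivation:
let x : Int
  unify Bool ~ Bool
\y._ : a -> Int
\z._ : b -> Int
  unify a -> Int ~ b -> Int
  unify a ~ b
  unify Int ~ Int
  unify Int ~ Int
  unify Int ~ Int
  unify Int ~ Int
  unify Int ~ Int
  unify Int ~ Int
  unify Int ~ Int
  unify b -> Int ~ Bool -> c
  unify b ~ Bool
  unify Int ~ c
_ _ : Int
  unify Int ~ Int
\v._ : d -> Int
  unify Int ~ Int
  unify Int ~ Int
  unify d -> Int ~ Bool -> e
  unify d ~ Bool
  unify Int ~ e
_ _ : Int
let u : Int
let w : Bool
w : Bool
  unify Bool ~ Bool
u : Int
u : Int
  unify Int ~ Int
  unify Int ~ Int
  unify Int ~ Int
  unify Int ~ Int

Answer: Int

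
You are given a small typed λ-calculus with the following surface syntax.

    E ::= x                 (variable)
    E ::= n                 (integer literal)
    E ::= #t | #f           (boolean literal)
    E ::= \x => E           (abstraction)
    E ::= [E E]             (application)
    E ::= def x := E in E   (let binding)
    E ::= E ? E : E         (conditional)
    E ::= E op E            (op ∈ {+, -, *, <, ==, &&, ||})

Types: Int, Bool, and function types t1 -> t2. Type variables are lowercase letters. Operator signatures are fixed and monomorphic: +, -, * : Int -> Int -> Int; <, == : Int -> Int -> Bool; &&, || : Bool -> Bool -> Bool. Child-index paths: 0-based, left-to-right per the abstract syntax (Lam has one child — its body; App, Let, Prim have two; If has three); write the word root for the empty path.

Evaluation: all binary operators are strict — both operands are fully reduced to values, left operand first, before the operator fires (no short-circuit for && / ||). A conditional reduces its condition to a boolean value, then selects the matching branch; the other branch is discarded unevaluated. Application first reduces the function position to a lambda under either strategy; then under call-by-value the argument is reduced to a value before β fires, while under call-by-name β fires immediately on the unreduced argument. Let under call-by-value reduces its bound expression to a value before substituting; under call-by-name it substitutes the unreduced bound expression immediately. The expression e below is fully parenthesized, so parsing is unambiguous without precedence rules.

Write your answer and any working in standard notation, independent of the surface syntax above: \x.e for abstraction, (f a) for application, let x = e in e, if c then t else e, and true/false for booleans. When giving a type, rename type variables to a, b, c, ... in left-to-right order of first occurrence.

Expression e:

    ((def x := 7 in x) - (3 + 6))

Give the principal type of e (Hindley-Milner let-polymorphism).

Answer: Int

Derivation:
let x : Int
x : Int
  unify Int ~ Int
  unify Int ~ Int
  unify Int ~ Int
  unify Int ~ Int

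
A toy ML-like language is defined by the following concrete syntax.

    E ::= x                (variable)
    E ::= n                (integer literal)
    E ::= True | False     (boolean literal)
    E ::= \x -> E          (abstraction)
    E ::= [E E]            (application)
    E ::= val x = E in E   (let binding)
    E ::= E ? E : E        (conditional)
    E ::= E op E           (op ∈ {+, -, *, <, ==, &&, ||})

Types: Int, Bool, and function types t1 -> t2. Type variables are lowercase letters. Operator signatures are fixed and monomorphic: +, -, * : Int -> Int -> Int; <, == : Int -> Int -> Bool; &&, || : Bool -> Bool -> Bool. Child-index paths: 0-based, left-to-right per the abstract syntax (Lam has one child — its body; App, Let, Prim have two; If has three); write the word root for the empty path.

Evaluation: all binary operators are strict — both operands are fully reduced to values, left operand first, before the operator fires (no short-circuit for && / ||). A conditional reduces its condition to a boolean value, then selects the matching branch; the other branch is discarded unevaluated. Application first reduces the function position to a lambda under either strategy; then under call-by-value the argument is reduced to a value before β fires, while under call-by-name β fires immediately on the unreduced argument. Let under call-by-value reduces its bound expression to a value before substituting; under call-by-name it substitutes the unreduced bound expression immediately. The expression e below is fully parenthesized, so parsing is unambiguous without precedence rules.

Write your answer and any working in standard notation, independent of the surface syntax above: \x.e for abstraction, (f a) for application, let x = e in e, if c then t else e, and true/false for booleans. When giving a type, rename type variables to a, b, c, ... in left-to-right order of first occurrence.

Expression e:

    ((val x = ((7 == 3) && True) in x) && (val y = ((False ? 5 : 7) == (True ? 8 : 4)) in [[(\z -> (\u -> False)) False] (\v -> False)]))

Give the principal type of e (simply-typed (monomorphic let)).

Answer: Bool

Working:
  unify Int ~ Int
  unify Int ~ Int
  unify Bool ~ Bool
  unify Bool ~ Bool
let x : Bool
x : Bool
  unify Bool ~ Bool
  unify Bool ~ Bool
  unify Int ~ Int
  unify Int ~ Int
  unify Bool ~ Bool
  unify Int ~ Int
  unify Int ~ Int
let y : Bool
\u._ : b -> Bool
\z._ : a -> b -> Bool
  unify a -> b -> Bool ~ Bool -> c
  unify a ~ Bool
  unify b -> Bool ~ c
_ _ : b -> Bool
\v._ : d -> Bool
  unify b -> Bool ~ (d -> Bool) -> e
  unify b ~ d -> Bool
  unify Bool ~ e
_ _ : Bool
  unify Bool ~ Bool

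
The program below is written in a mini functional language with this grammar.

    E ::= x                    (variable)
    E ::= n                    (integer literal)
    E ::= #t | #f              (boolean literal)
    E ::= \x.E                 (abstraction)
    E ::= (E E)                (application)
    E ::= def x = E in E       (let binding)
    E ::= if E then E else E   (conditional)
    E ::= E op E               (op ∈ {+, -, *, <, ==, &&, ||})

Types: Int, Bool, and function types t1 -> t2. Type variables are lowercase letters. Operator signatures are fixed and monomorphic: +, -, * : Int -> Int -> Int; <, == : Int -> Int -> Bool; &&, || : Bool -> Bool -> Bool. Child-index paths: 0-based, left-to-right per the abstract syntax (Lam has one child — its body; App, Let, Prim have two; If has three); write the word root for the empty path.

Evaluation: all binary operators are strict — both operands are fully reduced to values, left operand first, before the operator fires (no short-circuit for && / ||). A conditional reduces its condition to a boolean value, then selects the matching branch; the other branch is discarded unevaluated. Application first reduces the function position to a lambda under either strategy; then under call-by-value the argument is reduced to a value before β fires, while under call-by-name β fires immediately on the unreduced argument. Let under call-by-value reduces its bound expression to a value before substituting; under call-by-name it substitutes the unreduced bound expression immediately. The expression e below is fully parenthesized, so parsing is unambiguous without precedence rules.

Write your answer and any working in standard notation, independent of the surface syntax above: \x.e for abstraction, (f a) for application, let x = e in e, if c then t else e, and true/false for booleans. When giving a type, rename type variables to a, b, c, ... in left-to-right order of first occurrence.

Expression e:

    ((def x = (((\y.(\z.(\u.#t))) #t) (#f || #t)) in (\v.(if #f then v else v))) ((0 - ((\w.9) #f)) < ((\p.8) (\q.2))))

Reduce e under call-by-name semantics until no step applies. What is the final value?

Answer: true

Working:
step 0: ((let x = (((\y.(\z.(\u.true))) true) (false || true)) in (\v.(if false then v else v))) ((0 - ((\w.9) false)) < ((\p.8) (\q.2))))
step 1: [let@0] ((\v.(if false then v else v)) ((0 - ((\w.9) false)) < ((\p.8) (\q.2))))
step 2: [beta@root] (if false then ((0 - ((\w.9) false)) < ((\p.8) (\q.2))) else ((0 - ((\w.9) false)) < ((\p.8) (\q.2))))
step 3: [if@root] ((0 - ((\w.9) false)) < ((\p.8) (\q.2)))
step 4: [beta@0.1] ((0 - 9) < ((\p.8) (\q.2)))
step 5: [delta@0] (-9 < ((\p.8) (\q.2)))
step 6: [beta@1] (-9 < 8)
step 7: [delta@root] true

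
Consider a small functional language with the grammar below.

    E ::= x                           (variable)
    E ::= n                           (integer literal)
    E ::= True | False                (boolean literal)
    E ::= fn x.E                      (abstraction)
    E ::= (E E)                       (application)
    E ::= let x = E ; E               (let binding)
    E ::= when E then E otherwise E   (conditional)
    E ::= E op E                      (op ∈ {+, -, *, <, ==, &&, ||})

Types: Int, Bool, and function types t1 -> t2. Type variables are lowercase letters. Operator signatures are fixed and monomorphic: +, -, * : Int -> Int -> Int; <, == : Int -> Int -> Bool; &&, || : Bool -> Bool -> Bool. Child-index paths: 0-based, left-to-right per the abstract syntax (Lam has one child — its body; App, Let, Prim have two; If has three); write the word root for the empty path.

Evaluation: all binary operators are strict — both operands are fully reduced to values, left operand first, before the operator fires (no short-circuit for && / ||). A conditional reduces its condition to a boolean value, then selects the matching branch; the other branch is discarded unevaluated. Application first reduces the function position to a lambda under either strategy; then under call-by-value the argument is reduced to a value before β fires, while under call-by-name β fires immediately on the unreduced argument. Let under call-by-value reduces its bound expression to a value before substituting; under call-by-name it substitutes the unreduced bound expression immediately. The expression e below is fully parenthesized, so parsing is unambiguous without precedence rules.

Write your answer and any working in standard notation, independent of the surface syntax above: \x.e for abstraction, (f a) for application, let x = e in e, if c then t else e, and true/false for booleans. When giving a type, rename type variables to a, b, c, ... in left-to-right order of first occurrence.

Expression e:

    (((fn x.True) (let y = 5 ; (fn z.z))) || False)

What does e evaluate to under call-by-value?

Answer: true

Working:
step 0: (((\x.true) (let y = 5 in (\z.z))) || false)
step 1: [let@0.1] (((\x.true) (\z.z)) || false)
step 2: [beta@0] (true || false)
step 3: [delta@root] true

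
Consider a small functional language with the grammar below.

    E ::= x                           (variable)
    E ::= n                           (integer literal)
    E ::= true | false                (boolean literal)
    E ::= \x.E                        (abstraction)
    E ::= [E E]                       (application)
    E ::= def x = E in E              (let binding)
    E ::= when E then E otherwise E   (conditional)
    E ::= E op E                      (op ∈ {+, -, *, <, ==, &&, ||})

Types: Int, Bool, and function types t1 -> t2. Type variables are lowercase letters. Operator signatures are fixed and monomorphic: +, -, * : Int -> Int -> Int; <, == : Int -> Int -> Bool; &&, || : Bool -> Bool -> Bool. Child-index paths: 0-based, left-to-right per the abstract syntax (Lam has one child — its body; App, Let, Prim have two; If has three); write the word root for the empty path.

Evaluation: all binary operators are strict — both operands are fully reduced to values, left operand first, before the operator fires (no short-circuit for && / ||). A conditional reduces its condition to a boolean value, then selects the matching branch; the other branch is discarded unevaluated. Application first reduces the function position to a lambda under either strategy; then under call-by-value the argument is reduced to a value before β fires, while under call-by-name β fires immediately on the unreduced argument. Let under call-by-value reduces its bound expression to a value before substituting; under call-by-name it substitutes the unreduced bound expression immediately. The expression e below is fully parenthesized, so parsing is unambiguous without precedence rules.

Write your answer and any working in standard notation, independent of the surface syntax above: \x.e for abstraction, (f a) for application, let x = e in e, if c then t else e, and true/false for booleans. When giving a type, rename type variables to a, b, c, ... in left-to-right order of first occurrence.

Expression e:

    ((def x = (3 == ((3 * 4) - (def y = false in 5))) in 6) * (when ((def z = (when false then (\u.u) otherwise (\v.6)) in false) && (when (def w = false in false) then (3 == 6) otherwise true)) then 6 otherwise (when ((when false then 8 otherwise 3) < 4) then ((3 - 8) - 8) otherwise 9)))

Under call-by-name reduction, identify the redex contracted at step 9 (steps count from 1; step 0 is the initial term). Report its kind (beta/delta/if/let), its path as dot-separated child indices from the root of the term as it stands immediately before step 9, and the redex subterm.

Working:
step 0: ((let x = (3 == ((3 * 4) - (let y = false in 5))) in 6) * (if ((let z = (if false then (\u.u) else (\v.6)) in false) && (if (let w = false in false) then (3 == 6) else true)) then 6 else (if ((if false then 8 else 3) < 4) then ((3 - 8) - 8) else 9)))
step 1: [let@0] (6 * (if ((let z = (if false then (\u.u) else (\v.6)) in false) && (if (let w = false in false) then (3 == 6) else true)) then 6 else (if ((if false then 8 else 3) < 4) then ((3 - 8) - 8) else 9)))
step 2: [let@1.0.0] (6 * (if (false && (if (let w = false in false) then (3 == 6) else true)) then 6 else (if ((if false then 8 else 3) < 4) then ((3 - 8) - 8) else 9)))
step 3: [let@1.0.1.0] (6 * (if (false && (if false then (3 == 6) else true)) then 6 else (if ((if false then 8 else 3) < 4) then ((3 - 8) - 8) else 9)))
step 4: [if@1.0.1] (6 * (if (false && true) then 6 else (if ((if false then 8 else 3) < 4) then ((3 - 8) - 8) else 9)))
step 5: [delta@1.0] (6 * (if false then 6 else (if ((if false then 8 else 3) < 4) then ((3 - 8) - 8) else 9)))
step 6: [if@1] (6 * (if ((if false then 8 else 3) < 4) then ((3 - 8) - 8) else 9))
step 7: [if@1.0.0] (6 * (if (3 < 4) then ((3 - 8) - 8) else 9))
step 8: [delta@1.0] (6 * (if true then ((3 - 8) - 8) else 9))
step 9: [if@1] (6 * ((3 - 8) - 8))

Answer: if at 1 : (if true then ((3 - 8) - 8) else 9)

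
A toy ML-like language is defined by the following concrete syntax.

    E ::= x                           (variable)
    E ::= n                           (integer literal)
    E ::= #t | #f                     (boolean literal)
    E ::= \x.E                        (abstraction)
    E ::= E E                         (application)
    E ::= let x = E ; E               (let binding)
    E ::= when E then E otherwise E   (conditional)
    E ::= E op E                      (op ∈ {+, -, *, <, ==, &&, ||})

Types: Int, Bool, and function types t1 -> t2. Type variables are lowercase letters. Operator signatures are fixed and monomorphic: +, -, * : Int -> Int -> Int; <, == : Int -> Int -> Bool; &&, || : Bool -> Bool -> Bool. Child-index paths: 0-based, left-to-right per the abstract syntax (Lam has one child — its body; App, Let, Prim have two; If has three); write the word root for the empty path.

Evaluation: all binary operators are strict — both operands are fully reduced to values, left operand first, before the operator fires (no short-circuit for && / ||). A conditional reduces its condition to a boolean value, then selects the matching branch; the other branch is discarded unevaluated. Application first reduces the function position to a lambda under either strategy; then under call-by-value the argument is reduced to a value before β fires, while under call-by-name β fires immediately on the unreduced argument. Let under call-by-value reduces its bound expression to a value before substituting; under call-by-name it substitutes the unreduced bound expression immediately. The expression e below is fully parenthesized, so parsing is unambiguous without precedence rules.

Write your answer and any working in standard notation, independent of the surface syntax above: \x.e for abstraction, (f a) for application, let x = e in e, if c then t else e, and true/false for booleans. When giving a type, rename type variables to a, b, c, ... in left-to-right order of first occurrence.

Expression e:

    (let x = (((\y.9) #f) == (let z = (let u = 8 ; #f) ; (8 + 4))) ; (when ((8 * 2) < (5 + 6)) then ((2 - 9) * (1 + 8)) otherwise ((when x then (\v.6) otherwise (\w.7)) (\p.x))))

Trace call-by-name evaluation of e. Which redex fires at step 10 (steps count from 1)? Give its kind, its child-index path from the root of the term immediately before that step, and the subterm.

Trace:
step 0: (let x = (((\y.9) false) == (let z = (let u = 8 in false) in (8 + 4))) in (if ((8 * 2) < (5 + 6)) then ((2 - 9) * (1 + 8)) else ((if x then (\v.6) else (\w.7)) (\p.x))))
step 1: [let@root] (if ((8 * 2) < (5 + 6)) then ((2 - 9) * (1 + 8)) else ((if (((\y.9) false) == (let z = (let u = 8 in false) in (8 + 4))) then (\v.6) else (\w.7)) (\p.(((\y.9) false) == (let z = (let u = 8 in false) in (8 + 4))))))
step 2: [delta@0.0] (if (16 < (5 + 6)) then ((2 - 9) * (1 + 8)) else ((if (((\y.9) false) == (let z = (let u = 8 in false) in (8 + 4))) then (\v.6) else (\w.7)) (\p.(((\y.9) false) == (let z = (let u = 8 in false) in (8 + 4))))))
step 3: [delta@0.1] (if (16 < 11) then ((2 - 9) * (1 + 8)) else ((if (((\y.9) false) == (let z = (let u = 8 in false) in (8 + 4))) then (\v.6) else (\w.7)) (\p.(((\y.9) false) == (let z = (let u = 8 in false) in (8 + 4))))))
step 4: [delta@0] (if false then ((2 - 9) * (1 + 8)) else ((if (((\y.9) false) == (let z = (let u = 8 in false) in (8 + 4))) then (\v.6) else (\w.7)) (\p.(((\y.9) false) == (let z = (let u = 8 in false) in (8 + 4))))))
step 5: [if@root] ((if (((\y.9) false) == (let z = (let u = 8 in false) in (8 + 4))) then (\v.6) else (\w.7)) (\p.(((\y.9) false) == (let z = (let u = 8 in false) in (8 + 4)))))
step 6: [beta@0.0.0] ((if (9 == (let z = (let u = 8 in false) in (8 + 4))) then (\v.6) else (\w.7)) (\p.(((\y.9) false) == (let z = (let u = 8 in false) in (8 + 4)))))
step 7: [let@0.0.1] ((if (9 == (8 + 4)) then (\v.6) else (\w.7)) (\p.(((\y.9) false) == (let z = (let u = 8 in false) in (8 + 4)))))
step 8: [delta@0.0.1] ((if (9 == 12) then (\v.6) else (\w.7)) (\p.(((\y.9) false) == (let z = (let u = 8 in false) in (8 + 4)))))
step 9: [delta@0.0] ((if false then (\v.6) else (\w.7)) (\p.(((\y.9) false) == (let z = (let u = 8 in false) in (8 + 4)))))
step 10: [if@0] ((\w.7) (\p.(((\y.9) false) == (let z = (let u = 8 in false) in (8 + 4)))))

Answer: if at 0 : (if false then (\v.6) else (\w.7))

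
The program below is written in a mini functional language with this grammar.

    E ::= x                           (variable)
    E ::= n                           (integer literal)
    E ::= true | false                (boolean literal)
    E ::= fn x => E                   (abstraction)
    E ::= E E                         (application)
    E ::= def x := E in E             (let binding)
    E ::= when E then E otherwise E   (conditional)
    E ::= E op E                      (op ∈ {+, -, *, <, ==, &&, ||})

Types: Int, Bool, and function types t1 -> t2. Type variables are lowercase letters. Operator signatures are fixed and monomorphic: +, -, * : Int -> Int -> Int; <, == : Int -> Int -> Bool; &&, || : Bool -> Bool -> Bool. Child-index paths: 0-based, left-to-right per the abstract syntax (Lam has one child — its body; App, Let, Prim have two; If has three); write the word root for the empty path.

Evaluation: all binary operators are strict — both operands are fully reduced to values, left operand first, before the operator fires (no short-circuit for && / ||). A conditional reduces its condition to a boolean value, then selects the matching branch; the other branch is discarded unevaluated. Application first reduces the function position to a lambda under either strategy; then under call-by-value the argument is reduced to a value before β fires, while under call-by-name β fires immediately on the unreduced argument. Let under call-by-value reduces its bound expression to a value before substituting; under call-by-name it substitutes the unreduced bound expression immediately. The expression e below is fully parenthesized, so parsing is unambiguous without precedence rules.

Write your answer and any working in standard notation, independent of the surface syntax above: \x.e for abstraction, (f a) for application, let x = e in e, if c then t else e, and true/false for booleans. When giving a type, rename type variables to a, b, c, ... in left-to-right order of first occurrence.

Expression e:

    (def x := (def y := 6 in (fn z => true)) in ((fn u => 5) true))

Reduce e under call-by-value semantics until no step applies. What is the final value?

Working:
step 0: (let x = (let y = 6 in (\z.true)) in ((\u.5) true))
step 1: [let@0] (let x = (\z.true) in ((\u.5) true))
step 2: [let@root] ((\u.5) true)
step 3: [beta@root] 5

Answer: 5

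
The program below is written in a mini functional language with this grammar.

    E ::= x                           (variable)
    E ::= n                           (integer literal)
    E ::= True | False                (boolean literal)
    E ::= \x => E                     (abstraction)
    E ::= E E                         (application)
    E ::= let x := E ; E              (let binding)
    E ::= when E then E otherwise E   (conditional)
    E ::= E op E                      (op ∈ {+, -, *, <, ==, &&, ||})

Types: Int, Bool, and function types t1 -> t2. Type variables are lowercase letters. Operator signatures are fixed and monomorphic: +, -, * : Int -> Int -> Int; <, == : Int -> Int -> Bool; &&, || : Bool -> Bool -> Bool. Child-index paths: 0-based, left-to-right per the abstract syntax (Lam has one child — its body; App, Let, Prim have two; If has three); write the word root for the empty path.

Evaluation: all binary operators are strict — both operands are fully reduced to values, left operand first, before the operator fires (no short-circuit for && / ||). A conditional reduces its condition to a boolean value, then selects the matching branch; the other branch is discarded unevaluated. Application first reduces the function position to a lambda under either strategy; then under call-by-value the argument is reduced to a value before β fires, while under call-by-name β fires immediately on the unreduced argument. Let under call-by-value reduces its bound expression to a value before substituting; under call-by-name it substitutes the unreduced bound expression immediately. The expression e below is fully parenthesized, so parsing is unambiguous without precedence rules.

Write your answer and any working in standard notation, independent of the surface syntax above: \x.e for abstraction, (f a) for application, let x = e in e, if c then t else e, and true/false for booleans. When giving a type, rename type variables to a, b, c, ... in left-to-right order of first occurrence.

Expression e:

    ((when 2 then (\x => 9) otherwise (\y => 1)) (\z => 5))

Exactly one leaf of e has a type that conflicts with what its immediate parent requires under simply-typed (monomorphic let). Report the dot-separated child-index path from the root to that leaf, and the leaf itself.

Answer: 0.0 : 2

Trace:
  unify Int ~ Bool
  FAIL: mismatch Int ~ Bool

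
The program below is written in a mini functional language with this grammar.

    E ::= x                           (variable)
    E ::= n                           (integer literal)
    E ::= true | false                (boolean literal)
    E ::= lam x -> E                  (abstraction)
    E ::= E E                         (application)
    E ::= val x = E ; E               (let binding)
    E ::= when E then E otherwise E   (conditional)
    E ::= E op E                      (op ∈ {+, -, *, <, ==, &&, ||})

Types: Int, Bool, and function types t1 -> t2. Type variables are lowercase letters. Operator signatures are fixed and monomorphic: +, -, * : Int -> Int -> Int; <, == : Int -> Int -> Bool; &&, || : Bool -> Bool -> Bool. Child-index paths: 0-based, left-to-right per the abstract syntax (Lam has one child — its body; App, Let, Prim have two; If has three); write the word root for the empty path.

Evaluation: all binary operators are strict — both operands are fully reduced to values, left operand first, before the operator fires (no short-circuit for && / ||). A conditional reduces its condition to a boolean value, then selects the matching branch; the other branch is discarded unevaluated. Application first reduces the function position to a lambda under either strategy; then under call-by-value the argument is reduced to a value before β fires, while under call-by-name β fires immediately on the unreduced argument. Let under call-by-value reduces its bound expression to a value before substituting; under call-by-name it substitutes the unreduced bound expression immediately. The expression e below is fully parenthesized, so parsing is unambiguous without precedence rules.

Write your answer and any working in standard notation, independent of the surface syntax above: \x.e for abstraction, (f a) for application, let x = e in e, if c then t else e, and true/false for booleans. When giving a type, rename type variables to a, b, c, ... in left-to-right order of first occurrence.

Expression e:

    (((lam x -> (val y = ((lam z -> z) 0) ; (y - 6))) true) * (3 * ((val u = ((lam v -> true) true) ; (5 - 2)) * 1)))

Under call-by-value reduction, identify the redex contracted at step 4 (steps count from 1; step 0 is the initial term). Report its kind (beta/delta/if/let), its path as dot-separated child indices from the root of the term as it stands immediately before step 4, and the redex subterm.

Answer: delta at 0 : (0 - 6)

Derivation:
step 0: (((\x.(let y = ((\z.z) 0) in (y - 6))) true) * (3 * ((let u = ((\v.true) true) in (5 - 2)) * 1)))
step 1: [beta@0] ((let y = ((\z.z) 0) in (y - 6)) * (3 * ((let u = ((\v.true) true) in (5 - 2)) * 1)))
step 2: [beta@0.0] ((let y = 0 in (y - 6)) * (3 * ((let u = ((\v.true) true) in (5 - 2)) * 1)))
step 3: [let@0] ((0 - 6) * (3 * ((let u = ((\v.true) true) in (5 - 2)) * 1)))
step 4: [delta@0] (-6 * (3 * ((let u = ((\v.true) true) in (5 - 2)) * 1)))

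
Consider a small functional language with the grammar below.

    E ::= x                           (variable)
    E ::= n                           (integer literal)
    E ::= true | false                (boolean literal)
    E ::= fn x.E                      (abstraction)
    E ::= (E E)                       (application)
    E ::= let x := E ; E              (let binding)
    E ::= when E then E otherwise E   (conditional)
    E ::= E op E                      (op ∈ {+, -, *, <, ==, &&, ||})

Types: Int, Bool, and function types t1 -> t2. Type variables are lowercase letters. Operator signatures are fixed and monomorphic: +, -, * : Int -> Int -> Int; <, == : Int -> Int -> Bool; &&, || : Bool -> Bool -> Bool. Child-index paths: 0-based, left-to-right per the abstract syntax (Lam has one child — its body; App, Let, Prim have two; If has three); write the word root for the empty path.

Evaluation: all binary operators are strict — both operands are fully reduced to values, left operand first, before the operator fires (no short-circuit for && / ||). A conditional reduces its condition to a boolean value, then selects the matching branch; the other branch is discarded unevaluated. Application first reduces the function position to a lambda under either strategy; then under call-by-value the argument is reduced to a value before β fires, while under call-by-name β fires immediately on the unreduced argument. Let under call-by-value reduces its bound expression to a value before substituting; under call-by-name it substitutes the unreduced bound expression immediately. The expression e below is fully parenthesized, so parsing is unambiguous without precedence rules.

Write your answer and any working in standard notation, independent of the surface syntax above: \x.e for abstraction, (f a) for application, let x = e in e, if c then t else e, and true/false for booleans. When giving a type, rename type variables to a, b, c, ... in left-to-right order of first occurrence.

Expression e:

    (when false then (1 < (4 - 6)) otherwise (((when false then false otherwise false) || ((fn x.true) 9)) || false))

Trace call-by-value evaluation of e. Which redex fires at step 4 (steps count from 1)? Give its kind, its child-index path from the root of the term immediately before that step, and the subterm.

Trace:
step 0: (if false then (1 < (4 - 6)) else (((if false then false else false) || ((\x.true) 9)) || false))
step 1: [if@root] (((if false then false else false) || ((\x.true) 9)) || false)
step 2: [if@0.0] ((false || ((\x.true) 9)) || false)
step 3: [beta@0.1] ((false || true) || false)
step 4: [delta@0] (true || false)

Answer: delta at 0 : (false || true)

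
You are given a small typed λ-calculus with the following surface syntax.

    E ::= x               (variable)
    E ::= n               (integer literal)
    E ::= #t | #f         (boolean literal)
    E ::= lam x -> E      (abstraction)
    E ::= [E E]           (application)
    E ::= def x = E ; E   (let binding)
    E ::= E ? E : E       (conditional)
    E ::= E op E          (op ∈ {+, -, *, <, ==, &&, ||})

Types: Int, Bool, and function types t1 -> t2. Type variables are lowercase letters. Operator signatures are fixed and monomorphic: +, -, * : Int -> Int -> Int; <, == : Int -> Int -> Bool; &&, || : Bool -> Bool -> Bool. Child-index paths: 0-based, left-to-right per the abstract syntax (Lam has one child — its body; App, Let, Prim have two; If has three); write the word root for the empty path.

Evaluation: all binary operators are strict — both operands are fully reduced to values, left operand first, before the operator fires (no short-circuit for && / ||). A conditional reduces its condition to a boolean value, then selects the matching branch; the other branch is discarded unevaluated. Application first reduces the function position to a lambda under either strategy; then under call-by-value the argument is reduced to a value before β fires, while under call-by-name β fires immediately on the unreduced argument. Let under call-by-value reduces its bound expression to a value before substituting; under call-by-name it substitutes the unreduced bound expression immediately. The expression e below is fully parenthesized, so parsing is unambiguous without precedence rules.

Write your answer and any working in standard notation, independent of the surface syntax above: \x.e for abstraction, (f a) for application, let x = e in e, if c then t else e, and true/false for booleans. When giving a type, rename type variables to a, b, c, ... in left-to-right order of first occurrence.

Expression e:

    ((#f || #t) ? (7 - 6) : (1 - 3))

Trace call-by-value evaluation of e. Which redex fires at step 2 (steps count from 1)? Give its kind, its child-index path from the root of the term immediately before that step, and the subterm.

Derivation:
step 0: (if (false || true) then (7 - 6) else (1 - 3))
step 1: [delta@0] (if true then (7 - 6) else (1 - 3))
step 2: [if@root] (7 - 6)

Answer: if at root : (if true then (7 - 6) else (1 - 3))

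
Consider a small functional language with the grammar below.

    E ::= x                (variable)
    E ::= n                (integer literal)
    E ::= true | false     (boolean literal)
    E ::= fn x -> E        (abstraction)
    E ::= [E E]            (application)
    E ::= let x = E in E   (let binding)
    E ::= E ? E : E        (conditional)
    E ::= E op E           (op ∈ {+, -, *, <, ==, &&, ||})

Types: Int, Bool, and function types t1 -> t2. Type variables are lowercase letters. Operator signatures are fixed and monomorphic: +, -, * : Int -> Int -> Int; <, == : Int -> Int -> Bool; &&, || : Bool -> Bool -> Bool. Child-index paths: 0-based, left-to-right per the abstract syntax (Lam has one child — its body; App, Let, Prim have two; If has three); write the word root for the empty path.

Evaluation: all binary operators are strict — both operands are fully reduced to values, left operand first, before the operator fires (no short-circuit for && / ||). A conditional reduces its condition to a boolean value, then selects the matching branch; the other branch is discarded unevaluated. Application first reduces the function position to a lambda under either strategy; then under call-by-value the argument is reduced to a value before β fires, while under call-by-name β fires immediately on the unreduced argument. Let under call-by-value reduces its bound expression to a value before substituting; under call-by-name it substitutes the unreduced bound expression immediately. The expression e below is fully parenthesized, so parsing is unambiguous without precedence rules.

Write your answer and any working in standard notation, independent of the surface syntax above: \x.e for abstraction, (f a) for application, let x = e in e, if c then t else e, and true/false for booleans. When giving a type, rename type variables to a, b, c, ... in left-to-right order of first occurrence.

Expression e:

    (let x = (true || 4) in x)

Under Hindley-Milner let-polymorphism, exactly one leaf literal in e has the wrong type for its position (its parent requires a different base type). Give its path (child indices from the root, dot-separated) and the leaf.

Answer: 0.1 : 4

Trace:
  unify Bool ~ Bool
  unify Int ~ Bool
  FAIL: mismatch Int ~ Bool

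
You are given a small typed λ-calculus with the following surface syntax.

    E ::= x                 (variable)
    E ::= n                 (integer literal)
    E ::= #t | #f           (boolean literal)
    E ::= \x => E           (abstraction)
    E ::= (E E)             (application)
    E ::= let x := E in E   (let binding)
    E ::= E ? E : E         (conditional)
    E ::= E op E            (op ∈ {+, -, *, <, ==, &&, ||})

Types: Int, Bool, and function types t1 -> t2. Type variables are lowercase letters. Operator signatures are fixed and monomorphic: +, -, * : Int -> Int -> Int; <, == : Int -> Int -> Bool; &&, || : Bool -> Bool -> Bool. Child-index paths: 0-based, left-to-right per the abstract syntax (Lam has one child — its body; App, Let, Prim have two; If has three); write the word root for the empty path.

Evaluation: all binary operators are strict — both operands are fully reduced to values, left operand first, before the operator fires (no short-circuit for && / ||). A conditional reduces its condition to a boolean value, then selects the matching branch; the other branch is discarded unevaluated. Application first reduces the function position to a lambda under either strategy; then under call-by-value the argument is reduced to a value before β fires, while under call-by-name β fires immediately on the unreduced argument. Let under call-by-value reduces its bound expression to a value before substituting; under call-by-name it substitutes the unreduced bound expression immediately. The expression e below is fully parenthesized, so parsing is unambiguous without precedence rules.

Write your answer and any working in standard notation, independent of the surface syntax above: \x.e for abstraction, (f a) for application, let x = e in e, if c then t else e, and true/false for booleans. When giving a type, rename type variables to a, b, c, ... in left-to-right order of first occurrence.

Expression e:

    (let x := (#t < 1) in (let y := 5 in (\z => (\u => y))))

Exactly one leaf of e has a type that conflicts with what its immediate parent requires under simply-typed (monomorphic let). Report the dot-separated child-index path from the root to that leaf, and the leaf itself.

Derivation:
  unify Bool ~ Int
  FAIL: mismatch Bool ~ Int

Answer: 0.0 : true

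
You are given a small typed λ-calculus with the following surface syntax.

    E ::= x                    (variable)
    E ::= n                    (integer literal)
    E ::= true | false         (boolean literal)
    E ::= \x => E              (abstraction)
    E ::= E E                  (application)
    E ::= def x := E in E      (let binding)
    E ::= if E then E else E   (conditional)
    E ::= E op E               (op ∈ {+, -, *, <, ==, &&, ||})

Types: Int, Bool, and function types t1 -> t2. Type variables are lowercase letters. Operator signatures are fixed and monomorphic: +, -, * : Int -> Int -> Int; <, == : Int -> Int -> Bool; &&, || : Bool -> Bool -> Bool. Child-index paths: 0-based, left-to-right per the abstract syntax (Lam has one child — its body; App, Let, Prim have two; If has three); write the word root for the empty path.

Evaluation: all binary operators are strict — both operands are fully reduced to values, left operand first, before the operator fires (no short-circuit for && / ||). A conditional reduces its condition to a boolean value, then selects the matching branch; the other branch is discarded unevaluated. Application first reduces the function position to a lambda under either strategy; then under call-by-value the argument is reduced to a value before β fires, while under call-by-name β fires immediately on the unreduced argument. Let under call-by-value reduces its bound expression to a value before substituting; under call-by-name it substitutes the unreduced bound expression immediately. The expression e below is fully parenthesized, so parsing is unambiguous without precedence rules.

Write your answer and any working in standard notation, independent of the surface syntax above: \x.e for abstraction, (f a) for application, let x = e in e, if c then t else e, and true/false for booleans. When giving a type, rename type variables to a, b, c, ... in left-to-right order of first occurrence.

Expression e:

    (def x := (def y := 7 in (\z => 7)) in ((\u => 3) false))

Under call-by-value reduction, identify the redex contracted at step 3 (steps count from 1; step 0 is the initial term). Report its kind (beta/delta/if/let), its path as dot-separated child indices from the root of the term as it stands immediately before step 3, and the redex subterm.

Answer: beta at root : ((\u.3) false)

Trace:
step 0: (let x = (let y = 7 in (\z.7)) in ((\u.3) false))
step 1: [let@0] (let x = (\z.7) in ((\u.3) false))
step 2: [let@root] ((\u.3) false)
step 3: [beta@root] 3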